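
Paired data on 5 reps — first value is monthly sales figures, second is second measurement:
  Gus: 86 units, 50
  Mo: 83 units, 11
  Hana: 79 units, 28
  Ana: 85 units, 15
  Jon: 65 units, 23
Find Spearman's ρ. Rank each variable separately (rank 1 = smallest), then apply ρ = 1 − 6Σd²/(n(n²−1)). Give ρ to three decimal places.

Ranks of variable 1: 5, 3, 2, 4, 1
Ranks of variable 2: 5, 1, 4, 2, 3
d = r₁ − r₂: 0, 2, -2, 2, -2
d²: 0, 4, 4, 4, 4; Σd² = 16
ρ = 1 − 6·16/(5·24) = 1 − 96/120 = 0.200

0.200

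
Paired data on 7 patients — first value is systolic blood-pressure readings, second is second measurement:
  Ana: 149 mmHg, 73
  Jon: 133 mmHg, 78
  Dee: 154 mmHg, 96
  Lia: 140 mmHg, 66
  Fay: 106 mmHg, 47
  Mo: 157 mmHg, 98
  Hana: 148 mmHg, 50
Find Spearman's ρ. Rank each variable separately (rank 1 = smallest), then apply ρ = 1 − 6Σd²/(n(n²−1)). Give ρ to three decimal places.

0.750

Ranks of variable 1: 5, 2, 6, 3, 1, 7, 4
Ranks of variable 2: 4, 5, 6, 3, 1, 7, 2
d = r₁ − r₂: 1, -3, 0, 0, 0, 0, 2
d²: 1, 9, 0, 0, 0, 0, 4; Σd² = 14
ρ = 1 − 6·14/(7·48) = 1 − 84/336 = 0.750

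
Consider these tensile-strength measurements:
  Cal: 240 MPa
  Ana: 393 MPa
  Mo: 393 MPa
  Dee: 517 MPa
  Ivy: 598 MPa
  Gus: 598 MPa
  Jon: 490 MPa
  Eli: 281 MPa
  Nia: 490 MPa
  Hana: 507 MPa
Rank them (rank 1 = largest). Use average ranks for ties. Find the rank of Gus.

1.5

Sorted (descending): 598, 598, 517, 507, 490, 490, 393, 393, 281, 240
The 2 values of 598 occupy positions 1–2 → average rank (1+2)/2 = 1.5.
The 2 values of 490 occupy positions 5–6 → average rank (5+6)/2 = 5.5.
The 2 values of 393 occupy positions 7–8 → average rank (7+8)/2 = 7.5.
Gus has value 598 MPa → rank 1.5.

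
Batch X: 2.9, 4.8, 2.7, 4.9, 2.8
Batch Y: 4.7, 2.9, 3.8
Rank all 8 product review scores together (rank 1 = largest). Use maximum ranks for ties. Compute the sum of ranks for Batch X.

24

Sorted (descending): 4.9, 4.8, 4.7, 3.8, 2.9, 2.9, 2.8, 2.7
The 2 values of 2.9 occupy positions 5–6 → each gets rank 6.
Batch X values → pooled ranks: 2.9→6, 4.8→2, 2.7→8, 4.9→1, 2.8→7
Rank sum = 6 + 2 + 8 + 1 + 7 = 24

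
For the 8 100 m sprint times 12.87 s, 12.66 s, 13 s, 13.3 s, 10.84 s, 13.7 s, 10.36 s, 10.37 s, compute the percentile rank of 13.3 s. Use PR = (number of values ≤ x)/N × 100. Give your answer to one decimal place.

87.5

N = 8.
Strictly below 13.3: 6. Equal to 13.3: 1.
PR = 7/8 × 100 = 87.5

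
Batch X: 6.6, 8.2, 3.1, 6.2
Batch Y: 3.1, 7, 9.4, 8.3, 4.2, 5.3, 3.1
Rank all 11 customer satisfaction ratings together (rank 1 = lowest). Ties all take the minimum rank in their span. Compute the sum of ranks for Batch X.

Sorted (ascending): 3.1, 3.1, 3.1, 4.2, 5.3, 6.2, 6.6, 7, 8.2, 8.3, 9.4
The 3 values of 3.1 occupy positions 1–3 → each gets rank 1.
Batch X values → pooled ranks: 6.6→7, 8.2→9, 3.1→1, 6.2→6
Rank sum = 7 + 9 + 1 + 6 = 23

23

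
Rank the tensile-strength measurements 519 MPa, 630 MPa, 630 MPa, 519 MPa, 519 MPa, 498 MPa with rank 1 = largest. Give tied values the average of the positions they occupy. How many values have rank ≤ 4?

Sorted (descending): 630, 630, 519, 519, 519, 498
The 2 values of 630 occupy positions 1–2 → average rank (1+2)/2 = 1.5.
The 3 values of 519 occupy positions 3–5 → average rank 4.
Ranks ≤ 4: {1.5, 1.5, 4, 4, 4} → 5 values.

5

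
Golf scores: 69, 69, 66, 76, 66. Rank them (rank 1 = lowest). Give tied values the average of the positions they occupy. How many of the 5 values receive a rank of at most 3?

Sorted (ascending): 66, 66, 69, 69, 76
The 2 values of 66 occupy positions 1–2 → average rank (1+2)/2 = 1.5.
The 2 values of 69 occupy positions 3–4 → average rank (3+4)/2 = 3.5.
Ranks ≤ 3: {1.5, 1.5} → 2 values.

2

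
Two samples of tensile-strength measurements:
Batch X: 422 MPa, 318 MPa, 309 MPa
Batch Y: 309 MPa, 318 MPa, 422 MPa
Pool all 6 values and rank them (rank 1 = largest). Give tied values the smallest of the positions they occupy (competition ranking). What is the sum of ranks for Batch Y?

9

Sorted (descending): 422, 422, 318, 318, 309, 309
The 2 values of 422 occupy positions 1–2 → each gets rank 1.
The 2 values of 318 occupy positions 3–4 → each gets rank 3.
The 2 values of 309 occupy positions 5–6 → each gets rank 5.
Batch Y values → pooled ranks: 309→5, 318→3, 422→1
Rank sum = 5 + 3 + 1 = 9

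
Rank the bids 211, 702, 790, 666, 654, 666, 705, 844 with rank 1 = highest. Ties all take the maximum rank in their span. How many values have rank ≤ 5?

4

Sorted (descending): 844, 790, 705, 702, 666, 666, 654, 211
The 2 values of 666 occupy positions 5–6 → each gets rank 6.
Ranks ≤ 5: {1, 2, 3, 4} → 4 values.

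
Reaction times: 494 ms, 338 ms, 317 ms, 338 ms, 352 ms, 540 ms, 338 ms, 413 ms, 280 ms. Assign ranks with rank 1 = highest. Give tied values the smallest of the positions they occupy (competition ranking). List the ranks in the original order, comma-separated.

Sorted (descending): 540, 494, 413, 352, 338, 338, 338, 317, 280
The 3 values of 338 occupy positions 5–7 → each gets rank 5.

2, 5, 8, 5, 4, 1, 5, 3, 9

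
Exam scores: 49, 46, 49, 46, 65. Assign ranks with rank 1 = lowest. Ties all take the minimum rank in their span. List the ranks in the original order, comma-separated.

Sorted (ascending): 46, 46, 49, 49, 65
The 2 values of 46 occupy positions 1–2 → each gets rank 1.
The 2 values of 49 occupy positions 3–4 → each gets rank 3.

3, 1, 3, 1, 5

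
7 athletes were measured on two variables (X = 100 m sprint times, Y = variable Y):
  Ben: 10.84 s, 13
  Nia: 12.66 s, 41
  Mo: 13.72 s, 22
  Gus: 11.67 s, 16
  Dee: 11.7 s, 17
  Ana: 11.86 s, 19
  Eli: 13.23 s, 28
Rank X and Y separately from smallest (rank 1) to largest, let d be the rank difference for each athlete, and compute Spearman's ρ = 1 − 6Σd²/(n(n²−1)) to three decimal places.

Ranks of variable 1: 1, 5, 7, 2, 3, 4, 6
Ranks of variable 2: 1, 7, 5, 2, 3, 4, 6
d = r₁ − r₂: 0, -2, 2, 0, 0, 0, 0
d²: 0, 4, 4, 0, 0, 0, 0; Σd² = 8
ρ = 1 − 6·8/(7·48) = 1 − 48/336 = 0.857

0.857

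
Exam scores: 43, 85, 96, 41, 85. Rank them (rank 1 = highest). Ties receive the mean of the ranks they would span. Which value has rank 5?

Sorted (descending): 96, 85, 85, 43, 41
The 2 values of 85 occupy positions 2–3 → average rank (2+3)/2 = 2.5.
Rank 5 → value 41.

41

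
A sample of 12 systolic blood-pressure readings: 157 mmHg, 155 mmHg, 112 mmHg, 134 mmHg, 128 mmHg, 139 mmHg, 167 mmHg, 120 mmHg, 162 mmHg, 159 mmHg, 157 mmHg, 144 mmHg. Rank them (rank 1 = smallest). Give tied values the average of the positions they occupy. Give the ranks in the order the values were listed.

Sorted (ascending): 112, 120, 128, 134, 139, 144, 155, 157, 157, 159, 162, 167
The 2 values of 157 occupy positions 8–9 → average rank (8+9)/2 = 8.5.

8.5, 7, 1, 4, 3, 5, 12, 2, 11, 10, 8.5, 6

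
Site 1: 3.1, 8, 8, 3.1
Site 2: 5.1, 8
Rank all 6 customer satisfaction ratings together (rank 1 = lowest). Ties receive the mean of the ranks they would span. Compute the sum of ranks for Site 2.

Sorted (ascending): 3.1, 3.1, 5.1, 8, 8, 8
The 2 values of 3.1 occupy positions 1–2 → average rank (1+2)/2 = 1.5.
The 3 values of 8 occupy positions 4–6 → average rank 5.
Site 2 values → pooled ranks: 5.1→3, 8→5
Rank sum = 3 + 5 = 8

8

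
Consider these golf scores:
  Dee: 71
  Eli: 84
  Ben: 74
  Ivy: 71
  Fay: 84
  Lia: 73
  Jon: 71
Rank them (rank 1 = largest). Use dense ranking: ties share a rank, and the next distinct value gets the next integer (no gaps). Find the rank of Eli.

1

Sorted (descending): 84, 84, 74, 73, 71, 71, 71
The 2 values of 84 share dense rank 1.
The 3 values of 71 share dense rank 4.
Remaining distinct values take the next consecutive integers.
Eli has value 84 → rank 1.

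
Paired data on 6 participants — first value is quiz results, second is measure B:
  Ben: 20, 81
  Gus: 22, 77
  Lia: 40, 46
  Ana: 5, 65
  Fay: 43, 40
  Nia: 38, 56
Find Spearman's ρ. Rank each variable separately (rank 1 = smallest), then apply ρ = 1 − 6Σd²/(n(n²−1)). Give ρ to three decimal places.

Ranks of variable 1: 2, 3, 5, 1, 6, 4
Ranks of variable 2: 6, 5, 2, 4, 1, 3
d = r₁ − r₂: -4, -2, 3, -3, 5, 1
d²: 16, 4, 9, 9, 25, 1; Σd² = 64
ρ = 1 − 6·64/(6·35) = 1 − 384/210 = -0.829

-0.829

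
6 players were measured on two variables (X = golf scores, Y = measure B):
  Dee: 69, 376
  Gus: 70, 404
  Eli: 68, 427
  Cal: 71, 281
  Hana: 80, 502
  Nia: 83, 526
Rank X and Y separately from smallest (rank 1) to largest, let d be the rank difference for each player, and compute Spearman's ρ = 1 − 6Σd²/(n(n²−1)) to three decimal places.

Ranks of variable 1: 2, 3, 1, 4, 5, 6
Ranks of variable 2: 2, 3, 4, 1, 5, 6
d = r₁ − r₂: 0, 0, -3, 3, 0, 0
d²: 0, 0, 9, 9, 0, 0; Σd² = 18
ρ = 1 − 6·18/(6·35) = 1 − 108/210 = 0.486

0.486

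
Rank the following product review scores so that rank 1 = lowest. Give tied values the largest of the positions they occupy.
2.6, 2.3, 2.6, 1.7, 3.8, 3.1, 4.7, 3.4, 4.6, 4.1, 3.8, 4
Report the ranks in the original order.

4, 2, 4, 1, 8, 5, 12, 6, 11, 10, 8, 9

Sorted (ascending): 1.7, 2.3, 2.6, 2.6, 3.1, 3.4, 3.8, 3.8, 4, 4.1, 4.6, 4.7
The 2 values of 2.6 occupy positions 3–4 → each gets rank 4.
The 2 values of 3.8 occupy positions 7–8 → each gets rank 8.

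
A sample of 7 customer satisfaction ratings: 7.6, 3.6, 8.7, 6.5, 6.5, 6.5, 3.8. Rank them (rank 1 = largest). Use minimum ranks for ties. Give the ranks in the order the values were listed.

Sorted (descending): 8.7, 7.6, 6.5, 6.5, 6.5, 3.8, 3.6
The 3 values of 6.5 occupy positions 3–5 → each gets rank 3.

2, 7, 1, 3, 3, 3, 6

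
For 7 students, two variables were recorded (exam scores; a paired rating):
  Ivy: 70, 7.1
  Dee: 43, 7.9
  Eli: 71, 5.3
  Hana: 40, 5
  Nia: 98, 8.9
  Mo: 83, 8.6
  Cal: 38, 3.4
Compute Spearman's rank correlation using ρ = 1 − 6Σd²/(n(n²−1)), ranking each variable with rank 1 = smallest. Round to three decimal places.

0.857

Ranks of variable 1: 4, 3, 5, 2, 7, 6, 1
Ranks of variable 2: 4, 5, 3, 2, 7, 6, 1
d = r₁ − r₂: 0, -2, 2, 0, 0, 0, 0
d²: 0, 4, 4, 0, 0, 0, 0; Σd² = 8
ρ = 1 − 6·8/(7·48) = 1 − 48/336 = 0.857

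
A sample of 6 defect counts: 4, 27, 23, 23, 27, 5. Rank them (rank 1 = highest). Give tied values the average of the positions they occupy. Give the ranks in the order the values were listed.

Sorted (descending): 27, 27, 23, 23, 5, 4
The 2 values of 27 occupy positions 1–2 → average rank (1+2)/2 = 1.5.
The 2 values of 23 occupy positions 3–4 → average rank (3+4)/2 = 3.5.

6, 1.5, 3.5, 3.5, 1.5, 5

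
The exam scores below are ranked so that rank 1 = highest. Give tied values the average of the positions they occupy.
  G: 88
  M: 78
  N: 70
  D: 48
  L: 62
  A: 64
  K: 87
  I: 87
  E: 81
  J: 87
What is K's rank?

Sorted (descending): 88, 87, 87, 87, 81, 78, 70, 64, 62, 48
The 3 values of 87 occupy positions 2–4 → average rank 3.
K has value 87 → rank 3.

3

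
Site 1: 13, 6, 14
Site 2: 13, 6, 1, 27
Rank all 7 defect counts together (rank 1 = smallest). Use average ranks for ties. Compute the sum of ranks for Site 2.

Sorted (ascending): 1, 6, 6, 13, 13, 14, 27
The 2 values of 6 occupy positions 2–3 → average rank (2+3)/2 = 2.5.
The 2 values of 13 occupy positions 4–5 → average rank (4+5)/2 = 4.5.
Site 2 values → pooled ranks: 13→4.5, 6→2.5, 1→1, 27→7
Rank sum = 4.5 + 2.5 + 1 + 7 = 15

15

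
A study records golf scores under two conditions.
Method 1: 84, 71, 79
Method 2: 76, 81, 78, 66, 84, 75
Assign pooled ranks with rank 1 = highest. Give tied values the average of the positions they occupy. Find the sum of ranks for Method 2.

31.5

Sorted (descending): 84, 84, 81, 79, 78, 76, 75, 71, 66
The 2 values of 84 occupy positions 1–2 → average rank (1+2)/2 = 1.5.
Method 2 values → pooled ranks: 76→6, 81→3, 78→5, 66→9, 84→1.5, 75→7
Rank sum = 6 + 3 + 5 + 9 + 1.5 + 7 = 31.5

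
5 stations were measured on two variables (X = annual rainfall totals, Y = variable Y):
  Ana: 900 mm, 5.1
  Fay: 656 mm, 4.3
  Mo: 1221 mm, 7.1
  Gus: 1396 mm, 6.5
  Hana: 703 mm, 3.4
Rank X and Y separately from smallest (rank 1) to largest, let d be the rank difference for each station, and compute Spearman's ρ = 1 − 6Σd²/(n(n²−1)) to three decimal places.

Ranks of variable 1: 3, 1, 4, 5, 2
Ranks of variable 2: 3, 2, 5, 4, 1
d = r₁ − r₂: 0, -1, -1, 1, 1
d²: 0, 1, 1, 1, 1; Σd² = 4
ρ = 1 − 6·4/(5·24) = 1 − 24/120 = 0.800

0.800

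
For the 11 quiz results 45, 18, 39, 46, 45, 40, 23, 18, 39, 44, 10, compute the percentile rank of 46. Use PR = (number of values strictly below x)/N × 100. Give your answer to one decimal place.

N = 11.
Strictly below 46: 10. Equal to 46: 1.
PR = 10/11 × 100 = 90.9

90.9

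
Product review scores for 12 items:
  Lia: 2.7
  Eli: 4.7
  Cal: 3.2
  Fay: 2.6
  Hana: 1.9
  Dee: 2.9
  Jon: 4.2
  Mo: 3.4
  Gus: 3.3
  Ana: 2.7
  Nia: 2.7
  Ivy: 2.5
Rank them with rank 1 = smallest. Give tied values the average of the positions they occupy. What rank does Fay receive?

3

Sorted (ascending): 1.9, 2.5, 2.6, 2.7, 2.7, 2.7, 2.9, 3.2, 3.3, 3.4, 4.2, 4.7
The 3 values of 2.7 occupy positions 4–6 → average rank 5.
Fay has value 2.6 → rank 3.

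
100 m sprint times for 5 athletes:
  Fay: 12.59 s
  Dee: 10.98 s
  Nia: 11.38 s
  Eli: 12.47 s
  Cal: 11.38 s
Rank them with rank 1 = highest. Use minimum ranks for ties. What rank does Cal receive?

3

Sorted (descending): 12.59, 12.47, 11.38, 11.38, 10.98
The 2 values of 11.38 occupy positions 3–4 → each gets rank 3.
Cal has value 11.38 s → rank 3.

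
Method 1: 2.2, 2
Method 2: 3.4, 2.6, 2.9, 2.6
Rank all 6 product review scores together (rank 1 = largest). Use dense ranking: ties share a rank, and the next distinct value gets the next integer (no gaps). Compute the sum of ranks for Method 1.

Sorted (descending): 3.4, 2.9, 2.6, 2.6, 2.2, 2
The 2 values of 2.6 share dense rank 3.
Remaining distinct values take the next consecutive integers.
Method 1 values → pooled ranks: 2.2→4, 2→5
Rank sum = 4 + 5 = 9

9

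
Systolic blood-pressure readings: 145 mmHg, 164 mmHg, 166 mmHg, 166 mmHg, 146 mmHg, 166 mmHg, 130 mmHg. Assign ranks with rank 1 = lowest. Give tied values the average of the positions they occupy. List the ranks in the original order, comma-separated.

2, 4, 6, 6, 3, 6, 1

Sorted (ascending): 130, 145, 146, 164, 166, 166, 166
The 3 values of 166 occupy positions 5–7 → average rank 6.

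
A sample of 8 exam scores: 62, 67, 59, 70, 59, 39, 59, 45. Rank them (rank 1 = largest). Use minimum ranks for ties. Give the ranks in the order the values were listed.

3, 2, 4, 1, 4, 8, 4, 7

Sorted (descending): 70, 67, 62, 59, 59, 59, 45, 39
The 3 values of 59 occupy positions 4–6 → each gets rank 4.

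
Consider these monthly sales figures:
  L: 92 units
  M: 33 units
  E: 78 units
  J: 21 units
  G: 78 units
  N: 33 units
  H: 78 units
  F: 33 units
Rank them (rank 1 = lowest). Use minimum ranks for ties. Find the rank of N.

Sorted (ascending): 21, 33, 33, 33, 78, 78, 78, 92
The 3 values of 33 occupy positions 2–4 → each gets rank 2.
The 3 values of 78 occupy positions 5–7 → each gets rank 5.
N has value 33 units → rank 2.

2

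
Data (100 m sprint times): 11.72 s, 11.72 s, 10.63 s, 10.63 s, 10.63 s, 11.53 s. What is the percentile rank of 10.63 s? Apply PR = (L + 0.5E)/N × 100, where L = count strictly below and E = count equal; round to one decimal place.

25.0

N = 6.
Strictly below 10.63: 0. Equal to 10.63: 3.
PR = (0 + 0.5·3)/6 × 100 = 25.0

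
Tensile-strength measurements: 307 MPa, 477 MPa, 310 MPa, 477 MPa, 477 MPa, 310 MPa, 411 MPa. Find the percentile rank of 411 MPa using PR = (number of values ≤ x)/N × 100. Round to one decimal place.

57.1

N = 7.
Strictly below 411: 3. Equal to 411: 1.
PR = 4/7 × 100 = 57.1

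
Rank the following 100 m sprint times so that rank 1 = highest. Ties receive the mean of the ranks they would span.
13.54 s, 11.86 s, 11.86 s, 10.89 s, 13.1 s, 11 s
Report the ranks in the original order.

1, 3.5, 3.5, 6, 2, 5

Sorted (descending): 13.54, 13.1, 11.86, 11.86, 11, 10.89
The 2 values of 11.86 occupy positions 3–4 → average rank (3+4)/2 = 3.5.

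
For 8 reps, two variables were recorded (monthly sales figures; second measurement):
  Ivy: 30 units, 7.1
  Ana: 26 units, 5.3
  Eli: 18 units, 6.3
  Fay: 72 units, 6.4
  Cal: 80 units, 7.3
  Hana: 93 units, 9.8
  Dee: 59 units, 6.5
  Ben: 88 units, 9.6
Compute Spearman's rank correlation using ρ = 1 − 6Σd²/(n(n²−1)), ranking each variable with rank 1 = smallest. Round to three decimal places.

Ranks of variable 1: 3, 2, 1, 5, 6, 8, 4, 7
Ranks of variable 2: 5, 1, 2, 3, 6, 8, 4, 7
d = r₁ − r₂: -2, 1, -1, 2, 0, 0, 0, 0
d²: 4, 1, 1, 4, 0, 0, 0, 0; Σd² = 10
ρ = 1 − 6·10/(8·63) = 1 − 60/504 = 0.881

0.881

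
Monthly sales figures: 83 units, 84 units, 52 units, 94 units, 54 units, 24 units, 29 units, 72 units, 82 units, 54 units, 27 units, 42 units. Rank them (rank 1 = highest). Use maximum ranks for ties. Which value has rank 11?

27

Sorted (descending): 94, 84, 83, 82, 72, 54, 54, 52, 42, 29, 27, 24
The 2 values of 54 occupy positions 6–7 → each gets rank 7.
Rank 11 → value 27.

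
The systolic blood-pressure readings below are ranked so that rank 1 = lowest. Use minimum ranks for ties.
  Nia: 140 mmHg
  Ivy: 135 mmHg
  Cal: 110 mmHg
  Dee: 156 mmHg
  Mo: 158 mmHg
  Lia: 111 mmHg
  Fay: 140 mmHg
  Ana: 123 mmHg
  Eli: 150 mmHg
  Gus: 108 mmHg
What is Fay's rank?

6

Sorted (ascending): 108, 110, 111, 123, 135, 140, 140, 150, 156, 158
The 2 values of 140 occupy positions 6–7 → each gets rank 6.
Fay has value 140 mmHg → rank 6.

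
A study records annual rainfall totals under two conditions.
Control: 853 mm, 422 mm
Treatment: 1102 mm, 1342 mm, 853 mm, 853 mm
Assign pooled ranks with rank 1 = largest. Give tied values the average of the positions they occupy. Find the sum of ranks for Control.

Sorted (descending): 1342, 1102, 853, 853, 853, 422
The 3 values of 853 occupy positions 3–5 → average rank 4.
Control values → pooled ranks: 853→4, 422→6
Rank sum = 4 + 6 = 10

10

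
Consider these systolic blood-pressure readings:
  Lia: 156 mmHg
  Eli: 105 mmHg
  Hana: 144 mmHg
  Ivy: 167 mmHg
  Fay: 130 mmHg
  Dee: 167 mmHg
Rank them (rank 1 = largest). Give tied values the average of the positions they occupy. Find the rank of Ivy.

1.5

Sorted (descending): 167, 167, 156, 144, 130, 105
The 2 values of 167 occupy positions 1–2 → average rank (1+2)/2 = 1.5.
Ivy has value 167 mmHg → rank 1.5.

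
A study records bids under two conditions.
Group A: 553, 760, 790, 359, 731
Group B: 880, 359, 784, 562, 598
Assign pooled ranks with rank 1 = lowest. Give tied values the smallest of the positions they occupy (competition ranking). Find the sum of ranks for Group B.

Sorted (ascending): 359, 359, 553, 562, 598, 731, 760, 784, 790, 880
The 2 values of 359 occupy positions 1–2 → each gets rank 1.
Group B values → pooled ranks: 880→10, 359→1, 784→8, 562→4, 598→5
Rank sum = 10 + 1 + 8 + 4 + 5 = 28

28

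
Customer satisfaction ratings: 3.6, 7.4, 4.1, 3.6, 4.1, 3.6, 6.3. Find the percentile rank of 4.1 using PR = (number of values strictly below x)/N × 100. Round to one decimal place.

N = 7.
Strictly below 4.1: 3. Equal to 4.1: 2.
PR = 3/7 × 100 = 42.9

42.9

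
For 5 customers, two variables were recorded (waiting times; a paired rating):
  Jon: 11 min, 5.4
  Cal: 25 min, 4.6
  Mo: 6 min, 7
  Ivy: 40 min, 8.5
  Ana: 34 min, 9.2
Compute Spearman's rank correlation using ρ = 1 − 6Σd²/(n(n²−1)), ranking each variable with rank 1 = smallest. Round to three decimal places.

Ranks of variable 1: 2, 3, 1, 5, 4
Ranks of variable 2: 2, 1, 3, 4, 5
d = r₁ − r₂: 0, 2, -2, 1, -1
d²: 0, 4, 4, 1, 1; Σd² = 10
ρ = 1 − 6·10/(5·24) = 1 − 60/120 = 0.500

0.500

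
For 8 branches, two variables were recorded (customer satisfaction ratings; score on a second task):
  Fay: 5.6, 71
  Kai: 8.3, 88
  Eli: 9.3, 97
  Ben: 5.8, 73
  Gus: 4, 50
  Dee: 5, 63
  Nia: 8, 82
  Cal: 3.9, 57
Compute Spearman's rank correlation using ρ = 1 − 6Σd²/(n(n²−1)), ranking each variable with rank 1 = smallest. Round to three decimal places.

Ranks of variable 1: 4, 7, 8, 5, 2, 3, 6, 1
Ranks of variable 2: 4, 7, 8, 5, 1, 3, 6, 2
d = r₁ − r₂: 0, 0, 0, 0, 1, 0, 0, -1
d²: 0, 0, 0, 0, 1, 0, 0, 1; Σd² = 2
ρ = 1 − 6·2/(8·63) = 1 − 12/504 = 0.976

0.976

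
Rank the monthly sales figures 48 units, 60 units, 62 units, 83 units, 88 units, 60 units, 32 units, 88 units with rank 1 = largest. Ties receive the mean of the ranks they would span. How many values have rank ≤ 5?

4

Sorted (descending): 88, 88, 83, 62, 60, 60, 48, 32
The 2 values of 88 occupy positions 1–2 → average rank (1+2)/2 = 1.5.
The 2 values of 60 occupy positions 5–6 → average rank (5+6)/2 = 5.5.
Ranks ≤ 5: {1.5, 1.5, 3, 4} → 4 values.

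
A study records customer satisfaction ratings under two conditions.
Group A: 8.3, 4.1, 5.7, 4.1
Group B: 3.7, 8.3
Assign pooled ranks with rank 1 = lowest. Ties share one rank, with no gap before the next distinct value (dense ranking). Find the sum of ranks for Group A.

Sorted (ascending): 3.7, 4.1, 4.1, 5.7, 8.3, 8.3
The 2 values of 4.1 share dense rank 2.
The 2 values of 8.3 share dense rank 4.
Remaining distinct values take the next consecutive integers.
Group A values → pooled ranks: 8.3→4, 4.1→2, 5.7→3, 4.1→2
Rank sum = 4 + 2 + 3 + 2 = 11

11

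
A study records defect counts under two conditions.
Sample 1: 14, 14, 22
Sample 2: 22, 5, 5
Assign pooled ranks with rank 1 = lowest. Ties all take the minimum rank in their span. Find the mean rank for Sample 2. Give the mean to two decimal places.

2.33

Sorted (ascending): 5, 5, 14, 14, 22, 22
The 2 values of 5 occupy positions 1–2 → each gets rank 1.
The 2 values of 14 occupy positions 3–4 → each gets rank 3.
The 2 values of 22 occupy positions 5–6 → each gets rank 5.
Sample 2 values → pooled ranks: 22→5, 5→1, 5→1
Mean rank = (5 + 1 + 1) / 3 = 2.33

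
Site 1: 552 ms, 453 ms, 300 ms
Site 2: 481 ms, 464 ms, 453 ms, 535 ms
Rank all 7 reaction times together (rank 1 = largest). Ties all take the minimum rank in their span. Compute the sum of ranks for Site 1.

13

Sorted (descending): 552, 535, 481, 464, 453, 453, 300
The 2 values of 453 occupy positions 5–6 → each gets rank 5.
Site 1 values → pooled ranks: 552→1, 453→5, 300→7
Rank sum = 1 + 5 + 7 = 13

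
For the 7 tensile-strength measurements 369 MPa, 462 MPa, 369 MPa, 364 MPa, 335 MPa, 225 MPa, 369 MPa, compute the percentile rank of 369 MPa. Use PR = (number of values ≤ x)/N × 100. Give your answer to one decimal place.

85.7

N = 7.
Strictly below 369: 3. Equal to 369: 3.
PR = 6/7 × 100 = 85.7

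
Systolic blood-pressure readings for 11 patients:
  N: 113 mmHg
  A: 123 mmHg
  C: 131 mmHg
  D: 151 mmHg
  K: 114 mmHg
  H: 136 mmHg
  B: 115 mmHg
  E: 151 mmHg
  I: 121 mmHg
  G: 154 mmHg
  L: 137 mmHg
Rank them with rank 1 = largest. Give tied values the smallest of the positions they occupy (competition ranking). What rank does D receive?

2

Sorted (descending): 154, 151, 151, 137, 136, 131, 123, 121, 115, 114, 113
The 2 values of 151 occupy positions 2–3 → each gets rank 2.
D has value 151 mmHg → rank 2.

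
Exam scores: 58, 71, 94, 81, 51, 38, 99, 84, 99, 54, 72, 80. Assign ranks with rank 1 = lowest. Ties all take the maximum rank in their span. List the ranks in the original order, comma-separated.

4, 5, 10, 8, 2, 1, 12, 9, 12, 3, 6, 7

Sorted (ascending): 38, 51, 54, 58, 71, 72, 80, 81, 84, 94, 99, 99
The 2 values of 99 occupy positions 11–12 → each gets rank 12.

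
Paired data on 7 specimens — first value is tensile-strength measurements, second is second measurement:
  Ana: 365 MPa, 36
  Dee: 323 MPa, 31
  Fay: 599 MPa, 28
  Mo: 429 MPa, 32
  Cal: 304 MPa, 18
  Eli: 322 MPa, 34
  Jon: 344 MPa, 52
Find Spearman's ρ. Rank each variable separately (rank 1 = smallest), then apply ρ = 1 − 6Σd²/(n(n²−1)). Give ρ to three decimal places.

0.143

Ranks of variable 1: 5, 3, 7, 6, 1, 2, 4
Ranks of variable 2: 6, 3, 2, 4, 1, 5, 7
d = r₁ − r₂: -1, 0, 5, 2, 0, -3, -3
d²: 1, 0, 25, 4, 0, 9, 9; Σd² = 48
ρ = 1 − 6·48/(7·48) = 1 − 288/336 = 0.143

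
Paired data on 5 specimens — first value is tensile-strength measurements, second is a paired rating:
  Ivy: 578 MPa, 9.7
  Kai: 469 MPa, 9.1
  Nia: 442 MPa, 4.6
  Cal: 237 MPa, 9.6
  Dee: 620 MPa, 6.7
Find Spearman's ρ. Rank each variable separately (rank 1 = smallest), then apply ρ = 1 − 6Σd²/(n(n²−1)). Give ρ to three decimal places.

0.000

Ranks of variable 1: 4, 3, 2, 1, 5
Ranks of variable 2: 5, 3, 1, 4, 2
d = r₁ − r₂: -1, 0, 1, -3, 3
d²: 1, 0, 1, 9, 9; Σd² = 20
ρ = 1 − 6·20/(5·24) = 1 − 120/120 = 0.000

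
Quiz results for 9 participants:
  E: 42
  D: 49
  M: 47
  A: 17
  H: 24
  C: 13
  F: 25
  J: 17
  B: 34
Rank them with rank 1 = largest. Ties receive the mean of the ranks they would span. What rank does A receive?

7.5

Sorted (descending): 49, 47, 42, 34, 25, 24, 17, 17, 13
The 2 values of 17 occupy positions 7–8 → average rank (7+8)/2 = 7.5.
A has value 17 → rank 7.5.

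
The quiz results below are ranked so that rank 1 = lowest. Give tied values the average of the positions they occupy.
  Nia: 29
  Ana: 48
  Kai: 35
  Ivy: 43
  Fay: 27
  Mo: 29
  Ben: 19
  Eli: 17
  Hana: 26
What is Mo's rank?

5.5

Sorted (ascending): 17, 19, 26, 27, 29, 29, 35, 43, 48
The 2 values of 29 occupy positions 5–6 → average rank (5+6)/2 = 5.5.
Mo has value 29 → rank 5.5.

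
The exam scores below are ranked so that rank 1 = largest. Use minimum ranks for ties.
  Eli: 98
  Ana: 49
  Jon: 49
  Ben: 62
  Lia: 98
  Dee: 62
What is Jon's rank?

Sorted (descending): 98, 98, 62, 62, 49, 49
The 2 values of 98 occupy positions 1–2 → each gets rank 1.
The 2 values of 62 occupy positions 3–4 → each gets rank 3.
The 2 values of 49 occupy positions 5–6 → each gets rank 5.
Jon has value 49 → rank 5.

5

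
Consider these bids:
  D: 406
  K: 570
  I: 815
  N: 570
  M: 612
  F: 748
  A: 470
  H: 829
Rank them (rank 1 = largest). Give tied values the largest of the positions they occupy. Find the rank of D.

Sorted (descending): 829, 815, 748, 612, 570, 570, 470, 406
The 2 values of 570 occupy positions 5–6 → each gets rank 6.
D has value 406 → rank 8.

8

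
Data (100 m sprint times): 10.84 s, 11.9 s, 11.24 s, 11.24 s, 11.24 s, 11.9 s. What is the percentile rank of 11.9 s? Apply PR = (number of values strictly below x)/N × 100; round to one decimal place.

66.7

N = 6.
Strictly below 11.9: 4. Equal to 11.9: 2.
PR = 4/6 × 100 = 66.7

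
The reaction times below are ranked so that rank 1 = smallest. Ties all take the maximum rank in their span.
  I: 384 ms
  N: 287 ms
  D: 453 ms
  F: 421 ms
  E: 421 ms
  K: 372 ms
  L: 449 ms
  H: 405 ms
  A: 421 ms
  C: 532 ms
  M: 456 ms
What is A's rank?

7

Sorted (ascending): 287, 372, 384, 405, 421, 421, 421, 449, 453, 456, 532
The 3 values of 421 occupy positions 5–7 → each gets rank 7.
A has value 421 ms → rank 7.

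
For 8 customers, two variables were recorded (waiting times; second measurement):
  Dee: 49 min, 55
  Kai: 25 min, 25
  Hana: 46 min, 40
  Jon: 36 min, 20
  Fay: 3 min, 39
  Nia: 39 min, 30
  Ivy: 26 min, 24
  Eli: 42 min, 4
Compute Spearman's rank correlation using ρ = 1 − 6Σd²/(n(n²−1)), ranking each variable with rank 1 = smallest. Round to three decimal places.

0.310

Ranks of variable 1: 8, 2, 7, 4, 1, 5, 3, 6
Ranks of variable 2: 8, 4, 7, 2, 6, 5, 3, 1
d = r₁ − r₂: 0, -2, 0, 2, -5, 0, 0, 5
d²: 0, 4, 0, 4, 25, 0, 0, 25; Σd² = 58
ρ = 1 − 6·58/(8·63) = 1 − 348/504 = 0.310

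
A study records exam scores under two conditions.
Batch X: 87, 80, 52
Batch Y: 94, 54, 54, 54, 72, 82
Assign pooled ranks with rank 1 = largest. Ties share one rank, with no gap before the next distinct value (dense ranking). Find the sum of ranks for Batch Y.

Sorted (descending): 94, 87, 82, 80, 72, 54, 54, 54, 52
The 3 values of 54 share dense rank 6.
Remaining distinct values take the next consecutive integers.
Batch Y values → pooled ranks: 94→1, 54→6, 54→6, 54→6, 72→5, 82→3
Rank sum = 1 + 6 + 6 + 6 + 5 + 3 = 27

27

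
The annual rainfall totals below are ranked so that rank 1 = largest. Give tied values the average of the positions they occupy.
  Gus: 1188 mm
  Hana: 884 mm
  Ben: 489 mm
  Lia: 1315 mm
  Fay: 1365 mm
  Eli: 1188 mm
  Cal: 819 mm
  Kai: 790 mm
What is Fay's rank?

Sorted (descending): 1365, 1315, 1188, 1188, 884, 819, 790, 489
The 2 values of 1188 occupy positions 3–4 → average rank (3+4)/2 = 3.5.
Fay has value 1365 mm → rank 1.

1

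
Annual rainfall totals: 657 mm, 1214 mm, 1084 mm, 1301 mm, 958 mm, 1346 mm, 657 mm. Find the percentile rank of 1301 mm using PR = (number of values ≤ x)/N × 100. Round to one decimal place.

85.7

N = 7.
Strictly below 1301: 5. Equal to 1301: 1.
PR = 6/7 × 100 = 85.7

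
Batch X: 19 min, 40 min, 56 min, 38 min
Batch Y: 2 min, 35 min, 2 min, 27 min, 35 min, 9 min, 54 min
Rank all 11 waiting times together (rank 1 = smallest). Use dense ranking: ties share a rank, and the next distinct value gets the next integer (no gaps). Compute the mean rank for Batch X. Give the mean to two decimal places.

Sorted (ascending): 2, 2, 9, 19, 27, 35, 35, 38, 40, 54, 56
The 2 values of 2 share dense rank 1.
The 2 values of 35 share dense rank 5.
Remaining distinct values take the next consecutive integers.
Batch X values → pooled ranks: 19→3, 40→7, 56→9, 38→6
Mean rank = (3 + 7 + 9 + 6) / 4 = 6.25

6.25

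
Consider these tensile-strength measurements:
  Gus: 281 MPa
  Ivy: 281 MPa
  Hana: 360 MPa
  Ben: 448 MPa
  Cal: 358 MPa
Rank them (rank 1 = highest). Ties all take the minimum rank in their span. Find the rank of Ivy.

Sorted (descending): 448, 360, 358, 281, 281
The 2 values of 281 occupy positions 4–5 → each gets rank 4.
Ivy has value 281 MPa → rank 4.

4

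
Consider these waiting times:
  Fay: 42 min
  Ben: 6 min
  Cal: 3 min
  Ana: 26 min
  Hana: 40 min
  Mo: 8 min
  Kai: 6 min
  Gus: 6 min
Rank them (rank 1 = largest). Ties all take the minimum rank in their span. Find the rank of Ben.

Sorted (descending): 42, 40, 26, 8, 6, 6, 6, 3
The 3 values of 6 occupy positions 5–7 → each gets rank 5.
Ben has value 6 min → rank 5.

5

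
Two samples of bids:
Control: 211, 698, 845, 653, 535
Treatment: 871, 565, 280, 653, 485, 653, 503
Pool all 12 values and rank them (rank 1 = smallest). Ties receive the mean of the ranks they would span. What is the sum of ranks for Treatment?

Sorted (ascending): 211, 280, 485, 503, 535, 565, 653, 653, 653, 698, 845, 871
The 3 values of 653 occupy positions 7–9 → average rank 8.
Treatment values → pooled ranks: 871→12, 565→6, 280→2, 653→8, 485→3, 653→8, 503→4
Rank sum = 12 + 6 + 2 + 8 + 3 + 8 + 4 = 43

43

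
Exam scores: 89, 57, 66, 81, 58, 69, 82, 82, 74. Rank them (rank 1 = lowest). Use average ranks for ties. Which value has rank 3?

66

Sorted (ascending): 57, 58, 66, 69, 74, 81, 82, 82, 89
The 2 values of 82 occupy positions 7–8 → average rank (7+8)/2 = 7.5.
Rank 3 → value 66.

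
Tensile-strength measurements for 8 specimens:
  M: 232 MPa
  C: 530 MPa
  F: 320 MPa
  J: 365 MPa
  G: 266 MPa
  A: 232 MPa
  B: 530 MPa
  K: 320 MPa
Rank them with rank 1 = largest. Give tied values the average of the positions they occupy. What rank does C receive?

1.5

Sorted (descending): 530, 530, 365, 320, 320, 266, 232, 232
The 2 values of 530 occupy positions 1–2 → average rank (1+2)/2 = 1.5.
The 2 values of 320 occupy positions 4–5 → average rank (4+5)/2 = 4.5.
The 2 values of 232 occupy positions 7–8 → average rank (7+8)/2 = 7.5.
C has value 530 MPa → rank 1.5.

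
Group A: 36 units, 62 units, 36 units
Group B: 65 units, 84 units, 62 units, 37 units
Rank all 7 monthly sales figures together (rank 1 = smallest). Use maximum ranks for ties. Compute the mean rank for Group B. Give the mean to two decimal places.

5.25

Sorted (ascending): 36, 36, 37, 62, 62, 65, 84
The 2 values of 36 occupy positions 1–2 → each gets rank 2.
The 2 values of 62 occupy positions 4–5 → each gets rank 5.
Group B values → pooled ranks: 65→6, 84→7, 62→5, 37→3
Mean rank = (6 + 7 + 5 + 3) / 4 = 5.25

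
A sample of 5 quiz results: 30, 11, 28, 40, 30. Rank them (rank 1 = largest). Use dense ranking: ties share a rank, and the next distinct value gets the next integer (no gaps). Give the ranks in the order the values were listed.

Sorted (descending): 40, 30, 30, 28, 11
The 2 values of 30 share dense rank 2.
Remaining distinct values take the next consecutive integers.

2, 4, 3, 1, 2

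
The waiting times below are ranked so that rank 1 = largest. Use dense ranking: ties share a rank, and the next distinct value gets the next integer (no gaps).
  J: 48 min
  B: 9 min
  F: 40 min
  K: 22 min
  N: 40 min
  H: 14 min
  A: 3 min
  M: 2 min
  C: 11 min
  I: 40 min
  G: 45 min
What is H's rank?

5

Sorted (descending): 48, 45, 40, 40, 40, 22, 14, 11, 9, 3, 2
The 3 values of 40 share dense rank 3.
Remaining distinct values take the next consecutive integers.
H has value 14 min → rank 5.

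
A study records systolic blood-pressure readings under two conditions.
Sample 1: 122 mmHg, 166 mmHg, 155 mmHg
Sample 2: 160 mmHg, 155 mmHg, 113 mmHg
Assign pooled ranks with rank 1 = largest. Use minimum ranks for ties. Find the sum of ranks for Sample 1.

9

Sorted (descending): 166, 160, 155, 155, 122, 113
The 2 values of 155 occupy positions 3–4 → each gets rank 3.
Sample 1 values → pooled ranks: 122→5, 166→1, 155→3
Rank sum = 5 + 1 + 3 = 9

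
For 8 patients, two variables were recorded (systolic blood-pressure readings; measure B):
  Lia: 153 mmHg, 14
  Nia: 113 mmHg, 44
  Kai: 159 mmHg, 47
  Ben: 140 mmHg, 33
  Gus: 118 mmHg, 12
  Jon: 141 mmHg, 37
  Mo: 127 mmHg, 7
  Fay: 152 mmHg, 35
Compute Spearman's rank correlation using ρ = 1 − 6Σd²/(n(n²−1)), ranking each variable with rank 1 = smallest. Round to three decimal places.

Ranks of variable 1: 7, 1, 8, 4, 2, 5, 3, 6
Ranks of variable 2: 3, 7, 8, 4, 2, 6, 1, 5
d = r₁ − r₂: 4, -6, 0, 0, 0, -1, 2, 1
d²: 16, 36, 0, 0, 0, 1, 4, 1; Σd² = 58
ρ = 1 − 6·58/(8·63) = 1 − 348/504 = 0.310

0.310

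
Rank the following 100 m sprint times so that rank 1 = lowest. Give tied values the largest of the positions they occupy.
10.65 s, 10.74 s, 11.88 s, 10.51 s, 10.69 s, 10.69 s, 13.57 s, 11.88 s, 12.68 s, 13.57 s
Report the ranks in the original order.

Sorted (ascending): 10.51, 10.65, 10.69, 10.69, 10.74, 11.88, 11.88, 12.68, 13.57, 13.57
The 2 values of 10.69 occupy positions 3–4 → each gets rank 4.
The 2 values of 11.88 occupy positions 6–7 → each gets rank 7.
The 2 values of 13.57 occupy positions 9–10 → each gets rank 10.

2, 5, 7, 1, 4, 4, 10, 7, 8, 10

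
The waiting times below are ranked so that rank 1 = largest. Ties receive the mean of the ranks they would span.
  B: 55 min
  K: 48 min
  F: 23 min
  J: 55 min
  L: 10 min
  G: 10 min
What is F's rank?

Sorted (descending): 55, 55, 48, 23, 10, 10
The 2 values of 55 occupy positions 1–2 → average rank (1+2)/2 = 1.5.
The 2 values of 10 occupy positions 5–6 → average rank (5+6)/2 = 5.5.
F has value 23 min → rank 4.

4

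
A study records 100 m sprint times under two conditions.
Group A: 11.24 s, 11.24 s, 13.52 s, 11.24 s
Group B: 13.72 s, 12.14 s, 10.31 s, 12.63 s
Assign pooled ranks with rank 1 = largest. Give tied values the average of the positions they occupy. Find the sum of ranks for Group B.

16

Sorted (descending): 13.72, 13.52, 12.63, 12.14, 11.24, 11.24, 11.24, 10.31
The 3 values of 11.24 occupy positions 5–7 → average rank 6.
Group B values → pooled ranks: 13.72→1, 12.14→4, 10.31→8, 12.63→3
Rank sum = 1 + 4 + 8 + 3 = 16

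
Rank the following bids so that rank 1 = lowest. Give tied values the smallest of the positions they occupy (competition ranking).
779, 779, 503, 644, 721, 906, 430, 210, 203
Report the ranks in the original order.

7, 7, 4, 5, 6, 9, 3, 2, 1

Sorted (ascending): 203, 210, 430, 503, 644, 721, 779, 779, 906
The 2 values of 779 occupy positions 7–8 → each gets rank 7.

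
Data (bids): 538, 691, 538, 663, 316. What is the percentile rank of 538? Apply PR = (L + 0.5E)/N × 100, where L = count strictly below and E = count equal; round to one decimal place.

N = 5.
Strictly below 538: 1. Equal to 538: 2.
PR = (1 + 0.5·2)/5 × 100 = 40.0

40.0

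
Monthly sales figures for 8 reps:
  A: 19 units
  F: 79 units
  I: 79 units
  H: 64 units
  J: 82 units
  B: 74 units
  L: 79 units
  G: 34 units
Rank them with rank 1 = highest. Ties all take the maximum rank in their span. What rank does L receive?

4

Sorted (descending): 82, 79, 79, 79, 74, 64, 34, 19
The 3 values of 79 occupy positions 2–4 → each gets rank 4.
L has value 79 units → rank 4.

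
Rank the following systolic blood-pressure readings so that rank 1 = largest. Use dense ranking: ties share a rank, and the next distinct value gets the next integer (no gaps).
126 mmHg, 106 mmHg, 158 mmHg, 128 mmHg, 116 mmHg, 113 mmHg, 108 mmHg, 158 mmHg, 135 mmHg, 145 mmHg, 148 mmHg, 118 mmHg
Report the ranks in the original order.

Sorted (descending): 158, 158, 148, 145, 135, 128, 126, 118, 116, 113, 108, 106
The 2 values of 158 share dense rank 1.
Remaining distinct values take the next consecutive integers.

6, 11, 1, 5, 8, 9, 10, 1, 4, 3, 2, 7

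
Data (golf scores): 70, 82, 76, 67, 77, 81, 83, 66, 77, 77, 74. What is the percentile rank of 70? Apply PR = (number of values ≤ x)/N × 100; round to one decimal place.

27.3

N = 11.
Strictly below 70: 2. Equal to 70: 1.
PR = 3/11 × 100 = 27.3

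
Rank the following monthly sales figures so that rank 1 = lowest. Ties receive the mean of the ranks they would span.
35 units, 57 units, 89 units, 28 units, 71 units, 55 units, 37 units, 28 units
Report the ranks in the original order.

3, 6, 8, 1.5, 7, 5, 4, 1.5

Sorted (ascending): 28, 28, 35, 37, 55, 57, 71, 89
The 2 values of 28 occupy positions 1–2 → average rank (1+2)/2 = 1.5.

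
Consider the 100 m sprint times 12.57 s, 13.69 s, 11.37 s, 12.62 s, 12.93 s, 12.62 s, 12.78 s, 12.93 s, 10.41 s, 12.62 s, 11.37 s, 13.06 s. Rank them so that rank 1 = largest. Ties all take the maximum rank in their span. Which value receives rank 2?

13.06

Sorted (descending): 13.69, 13.06, 12.93, 12.93, 12.78, 12.62, 12.62, 12.62, 12.57, 11.37, 11.37, 10.41
The 2 values of 12.93 occupy positions 3–4 → each gets rank 4.
The 3 values of 12.62 occupy positions 6–8 → each gets rank 8.
The 2 values of 11.37 occupy positions 10–11 → each gets rank 11.
Rank 2 → value 13.06.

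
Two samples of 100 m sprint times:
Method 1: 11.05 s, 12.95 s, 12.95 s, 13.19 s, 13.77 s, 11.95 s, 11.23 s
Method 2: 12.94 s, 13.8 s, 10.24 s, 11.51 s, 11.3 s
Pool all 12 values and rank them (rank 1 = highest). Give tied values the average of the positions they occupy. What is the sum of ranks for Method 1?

Sorted (descending): 13.8, 13.77, 13.19, 12.95, 12.95, 12.94, 11.95, 11.51, 11.3, 11.23, 11.05, 10.24
The 2 values of 12.95 occupy positions 4–5 → average rank (4+5)/2 = 4.5.
Method 1 values → pooled ranks: 11.05→11, 12.95→4.5, 12.95→4.5, 13.19→3, 13.77→2, 11.95→7, 11.23→10
Rank sum = 11 + 4.5 + 4.5 + 3 + 2 + 7 + 10 = 42

42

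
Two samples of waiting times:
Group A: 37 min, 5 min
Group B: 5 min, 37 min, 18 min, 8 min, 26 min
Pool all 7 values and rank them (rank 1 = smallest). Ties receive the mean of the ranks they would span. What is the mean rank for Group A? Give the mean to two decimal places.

Sorted (ascending): 5, 5, 8, 18, 26, 37, 37
The 2 values of 5 occupy positions 1–2 → average rank (1+2)/2 = 1.5.
The 2 values of 37 occupy positions 6–7 → average rank (6+7)/2 = 6.5.
Group A values → pooled ranks: 37→6.5, 5→1.5
Mean rank = (6.5 + 1.5) / 2 = 4.00

4.00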